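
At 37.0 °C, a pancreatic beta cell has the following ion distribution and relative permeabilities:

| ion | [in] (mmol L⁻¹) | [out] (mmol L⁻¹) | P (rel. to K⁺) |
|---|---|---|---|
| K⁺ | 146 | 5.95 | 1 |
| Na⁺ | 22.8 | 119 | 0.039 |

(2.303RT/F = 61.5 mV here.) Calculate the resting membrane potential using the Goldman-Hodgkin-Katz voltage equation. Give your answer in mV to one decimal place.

Vm = 61.5 · log₁₀[(Σ P·[cation]ₒ + Σ P·[anion]ᵢ) / (Σ P·[cation]ᵢ + Σ P·[anion]ₒ)]
Numerator = 1×5.95 + 0.039×119 = 10.59
Denominator = 1×146 + 0.039×22.8 = 146.9
Vm = 61.5 · log₁₀(0.072102) = 61.5 × (-1.1421) = -70.24 mV

-70.2 mV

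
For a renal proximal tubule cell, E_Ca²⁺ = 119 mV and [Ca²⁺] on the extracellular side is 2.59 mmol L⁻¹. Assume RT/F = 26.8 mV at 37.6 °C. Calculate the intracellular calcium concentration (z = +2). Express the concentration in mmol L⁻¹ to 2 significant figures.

0.00036 mmol L⁻¹

Nernst: E = (26.8/2) · ln([out]/[in]), so ln([out]/[in]) = 119.0 × 2 / 26.8 = 8.8806.
[out]/[in] = e^(8.8806) = 7191.
[in] = 2.59 / 7191 = 0.0003602 mmol L⁻¹.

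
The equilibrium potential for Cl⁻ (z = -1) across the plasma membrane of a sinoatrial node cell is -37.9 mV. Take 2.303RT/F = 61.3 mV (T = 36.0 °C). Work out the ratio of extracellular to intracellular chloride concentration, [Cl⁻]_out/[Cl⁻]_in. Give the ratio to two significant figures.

4.2

log₁₀([out]/[in]) = E·z/(61.3) = -37.9 × -1 / 61.3 = 0.6183
[out]/[in] = 10^(0.6183) = 4.152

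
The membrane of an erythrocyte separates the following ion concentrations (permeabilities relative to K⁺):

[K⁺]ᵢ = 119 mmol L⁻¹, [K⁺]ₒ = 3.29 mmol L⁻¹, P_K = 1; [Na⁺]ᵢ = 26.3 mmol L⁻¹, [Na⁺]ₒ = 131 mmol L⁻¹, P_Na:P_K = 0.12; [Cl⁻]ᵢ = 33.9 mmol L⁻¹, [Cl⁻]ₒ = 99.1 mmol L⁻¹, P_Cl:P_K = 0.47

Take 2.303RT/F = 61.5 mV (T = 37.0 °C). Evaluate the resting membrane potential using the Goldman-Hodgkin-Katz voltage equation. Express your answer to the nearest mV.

Vm = 61.5 · log₁₀[(Σ P·[cation]ₒ + Σ P·[anion]ᵢ) / (Σ P·[cation]ᵢ + Σ P·[anion]ₒ)]
Numerator = 1×3.29 + 0.12×131 + 0.47×33.9 = 34.94
Denominator = 1×119 + 0.12×26.3 + 0.47×99.1 = 168.7
Vm = 61.5 · log₁₀(0.20709) = 61.5 × (-0.6838) = -42.06 mV

-42 mV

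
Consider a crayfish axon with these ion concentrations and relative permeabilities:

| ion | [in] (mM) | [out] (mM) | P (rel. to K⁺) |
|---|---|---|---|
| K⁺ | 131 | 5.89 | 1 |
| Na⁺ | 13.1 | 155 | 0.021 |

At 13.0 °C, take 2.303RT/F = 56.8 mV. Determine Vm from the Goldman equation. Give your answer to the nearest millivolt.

Vm = 56.8 · log₁₀[(Σ P·[cation]ₒ + Σ P·[anion]ᵢ) / (Σ P·[cation]ᵢ + Σ P·[anion]ₒ)]
Numerator = 1×5.89 + 0.021×155 = 9.145
Denominator = 1×131 + 0.021×13.1 = 131.3
Vm = 56.8 · log₁₀(0.069663) = 56.8 × (-1.1570) = -65.72 mV

-66 mV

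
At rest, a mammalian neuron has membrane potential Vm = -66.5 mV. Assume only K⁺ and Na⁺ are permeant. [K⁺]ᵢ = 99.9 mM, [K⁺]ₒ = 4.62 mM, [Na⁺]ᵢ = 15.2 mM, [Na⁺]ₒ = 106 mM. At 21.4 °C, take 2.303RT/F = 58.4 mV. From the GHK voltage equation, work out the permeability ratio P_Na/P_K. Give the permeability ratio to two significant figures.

0.025

Let α = P_Na/P_K. GHK: Vm = 58.4·log₁₀[(Kₒ + α·Naₒ)/(Kᵢ + α·Naᵢ)].
10^(Vm/58.4) = 10^(-66.5/58.4) = 0.072661
So 0.072661·(Kᵢ + α·Naᵢ) = Kₒ + α·Naₒ → α = (0.072661·99.9 − 4.62) / (106.0 − 0.072661·15.2)
α = (7.259 − 4.62) / (106.0 − 1.104) = 2.639/104.9 = 0.02516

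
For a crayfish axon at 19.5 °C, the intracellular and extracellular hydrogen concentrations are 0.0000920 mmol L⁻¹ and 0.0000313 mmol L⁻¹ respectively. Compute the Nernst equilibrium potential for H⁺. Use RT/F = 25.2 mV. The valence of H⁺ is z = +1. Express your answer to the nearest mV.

-27 mV

E = (25.2/z) · ln([H⁺]_out/[H⁺]_in) with z = +1.
= (25.2/1) · ln(0.0000313/0.0000920) = 25.20 · ln(0.3402)
= 25.20 · (-1.0782) = -27.17 mV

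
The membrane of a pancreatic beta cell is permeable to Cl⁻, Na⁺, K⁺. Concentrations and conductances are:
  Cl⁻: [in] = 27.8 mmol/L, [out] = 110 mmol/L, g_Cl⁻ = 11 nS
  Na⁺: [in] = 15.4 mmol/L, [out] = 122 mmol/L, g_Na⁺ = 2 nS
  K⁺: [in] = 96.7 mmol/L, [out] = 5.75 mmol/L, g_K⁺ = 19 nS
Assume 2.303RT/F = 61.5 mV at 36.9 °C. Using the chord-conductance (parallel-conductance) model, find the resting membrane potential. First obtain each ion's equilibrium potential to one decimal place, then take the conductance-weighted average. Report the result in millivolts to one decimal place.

E_Cl⁻ = (61.5/-1)·log₁₀(110/27.8) = -36.7 mV
E_Na⁺ = (61.5/1)·log₁₀(122/15.4) = 55.3 mV
E_K⁺ = (61.5/1)·log₁₀(5.75/96.7) = -75.4 mV
Vm = (Σ gᵢEᵢ)/(Σ gᵢ) = (11·-36.7 + 2·55.3 + 19·-75.4) / (11 + 2 + 19)
= -1725.70 / 32 = -53.93 mV

-53.9 mV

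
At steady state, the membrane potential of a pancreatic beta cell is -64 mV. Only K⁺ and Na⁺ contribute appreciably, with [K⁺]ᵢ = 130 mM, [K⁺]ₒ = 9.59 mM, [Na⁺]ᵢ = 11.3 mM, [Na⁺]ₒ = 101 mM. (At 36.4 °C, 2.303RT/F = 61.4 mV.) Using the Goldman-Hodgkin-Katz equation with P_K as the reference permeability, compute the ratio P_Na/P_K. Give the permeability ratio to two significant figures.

Let α = P_Na/P_K. GHK: Vm = 61.4·log₁₀[(Kₒ + α·Naₒ)/(Kᵢ + α·Naᵢ)].
10^(Vm/61.4) = 10^(-64.0/61.4) = 0.09071
So 0.09071·(Kᵢ + α·Naᵢ) = Kₒ + α·Naₒ → α = (0.09071·130.0 − 9.59) / (101.0 − 0.09071·11.3)
α = (11.79 − 9.59) / (101.0 − 1.025) = 2.202/99.97 = 0.02203

0.022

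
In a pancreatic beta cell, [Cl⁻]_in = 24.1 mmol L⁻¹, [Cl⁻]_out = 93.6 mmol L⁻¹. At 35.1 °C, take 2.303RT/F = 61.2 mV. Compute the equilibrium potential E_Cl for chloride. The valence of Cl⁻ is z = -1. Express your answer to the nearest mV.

E = (61.2/z) · log₁₀([Cl⁻]_out/[Cl⁻]_in) with z = -1.
For an anion, dividing by z = -1 reverses the sign.
= (61.2/-1) · log₁₀(93.6/24.1) = -61.20 · log₁₀(3.884)
= -61.20 · (0.5893) = -36.06 mV

-36 mV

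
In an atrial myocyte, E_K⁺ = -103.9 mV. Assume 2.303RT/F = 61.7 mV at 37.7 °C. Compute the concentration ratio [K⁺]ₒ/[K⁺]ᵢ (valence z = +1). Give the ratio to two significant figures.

0.021

log₁₀([out]/[in]) = E·z/(61.7) = -103.9 × 1 / 61.7 = -1.6840
[out]/[in] = 10^(-1.6840) = 0.0207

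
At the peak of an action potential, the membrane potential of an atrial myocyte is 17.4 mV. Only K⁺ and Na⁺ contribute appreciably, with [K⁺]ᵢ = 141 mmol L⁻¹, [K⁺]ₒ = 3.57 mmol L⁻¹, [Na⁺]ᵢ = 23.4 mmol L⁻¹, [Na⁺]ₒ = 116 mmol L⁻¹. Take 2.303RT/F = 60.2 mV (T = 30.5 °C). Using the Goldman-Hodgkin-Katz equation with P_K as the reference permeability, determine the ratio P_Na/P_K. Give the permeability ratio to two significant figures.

Let α = P_Na/P_K. GHK: Vm = 60.2·log₁₀[(Kₒ + α·Naₒ)/(Kᵢ + α·Naᵢ)].
10^(Vm/60.2) = 10^(17.4/60.2) = 1.9455
So 1.9455·(Kᵢ + α·Naᵢ) = Kₒ + α·Naₒ → α = (1.9455·141.0 − 3.57) / (116.0 − 1.9455·23.4)
α = (274.3 − 3.57) / (116.0 − 45.53) = 270.7/70.47 = 3.842

3.8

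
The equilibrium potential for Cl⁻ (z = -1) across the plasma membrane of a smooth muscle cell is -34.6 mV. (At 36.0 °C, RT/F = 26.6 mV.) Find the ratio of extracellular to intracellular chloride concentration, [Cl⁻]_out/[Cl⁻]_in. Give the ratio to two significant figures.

3.7

ln([out]/[in]) = E·z/(26.6) = -34.6 × -1 / 26.6 = 1.3008
[out]/[in] = e^(1.3008) = 3.672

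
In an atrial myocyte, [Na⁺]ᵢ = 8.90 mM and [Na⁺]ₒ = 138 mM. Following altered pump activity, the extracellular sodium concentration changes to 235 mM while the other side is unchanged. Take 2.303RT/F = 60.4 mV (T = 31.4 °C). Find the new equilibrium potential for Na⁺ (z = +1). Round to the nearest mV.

86 mV

After the shift: [Na⁺]_out = 235, [Na⁺]_in = 8.90 mM.
E_new = (60.4/1)·log₁₀(235/8.90) = 60.40 · (1.4217) = 85.87 mV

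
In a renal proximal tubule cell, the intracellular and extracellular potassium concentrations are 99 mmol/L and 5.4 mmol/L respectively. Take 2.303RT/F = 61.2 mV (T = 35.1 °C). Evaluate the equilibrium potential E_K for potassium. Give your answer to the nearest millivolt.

E = (61.2/z) · log₁₀([K⁺]_out/[K⁺]_in) with z = +1.
= (61.2/1) · log₁₀(5.4/99) = 61.20 · log₁₀(0.05455)
= 61.20 · (-1.2632) = -77.31 mV

-77 mV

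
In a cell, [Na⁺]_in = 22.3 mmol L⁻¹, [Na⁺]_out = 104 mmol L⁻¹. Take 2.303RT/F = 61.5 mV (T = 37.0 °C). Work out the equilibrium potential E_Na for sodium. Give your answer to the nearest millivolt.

E = (61.5/z) · log₁₀([Na⁺]_out/[Na⁺]_in) with z = +1.
= (61.5/1) · log₁₀(104/22.3) = 61.50 · log₁₀(4.664)
= 61.50 · (0.6687) = 41.13 mV

41 mV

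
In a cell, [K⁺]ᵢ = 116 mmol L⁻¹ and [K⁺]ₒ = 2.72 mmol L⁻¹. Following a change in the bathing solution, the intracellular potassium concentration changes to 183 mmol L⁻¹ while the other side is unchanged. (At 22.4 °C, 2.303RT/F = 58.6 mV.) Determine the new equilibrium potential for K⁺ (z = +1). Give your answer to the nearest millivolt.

-107 mV

After the shift: [K⁺]_out = 2.72, [K⁺]_in = 183 mmol L⁻¹.
E_new = (58.6/1)·log₁₀(2.72/183) = 58.60 · (-1.8279) = -107.11 mV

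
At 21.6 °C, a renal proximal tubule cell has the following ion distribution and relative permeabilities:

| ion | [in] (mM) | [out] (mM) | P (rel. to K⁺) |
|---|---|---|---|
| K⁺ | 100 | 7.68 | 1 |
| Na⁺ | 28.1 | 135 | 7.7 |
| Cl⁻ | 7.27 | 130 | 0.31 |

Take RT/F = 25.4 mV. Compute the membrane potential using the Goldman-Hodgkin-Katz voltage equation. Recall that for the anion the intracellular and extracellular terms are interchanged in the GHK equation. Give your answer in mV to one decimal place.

Vm = 25.4 · ln[(Σ P·[cation]ₒ + Σ P·[anion]ᵢ) / (Σ P·[cation]ᵢ + Σ P·[anion]ₒ)]
Numerator = 1×7.68 + 7.7×135 + 0.31×7.27 = 1049
Denominator = 1×100 + 7.7×28.1 + 0.31×130 = 356.7
Vm = 25.4 · ln(2.9423) = 25.4 × (1.0792) = 27.41 mV

27.4 mV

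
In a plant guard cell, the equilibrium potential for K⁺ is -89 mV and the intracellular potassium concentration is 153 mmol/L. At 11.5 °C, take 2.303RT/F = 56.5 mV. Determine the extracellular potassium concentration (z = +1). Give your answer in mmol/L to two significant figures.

Nernst: E = (56.5/1) · log₁₀([out]/[in]), so log₁₀([out]/[in]) = -89.0 × 1 / 56.5 = -1.5752.
[out]/[in] = 10^(-1.5752) = 0.02659.
[out] = 0.02659 × 153 = 4.069 mmol/L.

4.1 mmol/L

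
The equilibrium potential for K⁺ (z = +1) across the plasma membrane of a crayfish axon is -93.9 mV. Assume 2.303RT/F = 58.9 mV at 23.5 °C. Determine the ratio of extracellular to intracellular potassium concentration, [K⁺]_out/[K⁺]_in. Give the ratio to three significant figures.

log₁₀([out]/[in]) = E·z/(58.9) = -93.9 × 1 / 58.9 = -1.5942
[out]/[in] = 10^(-1.5942) = 0.02545

0.0255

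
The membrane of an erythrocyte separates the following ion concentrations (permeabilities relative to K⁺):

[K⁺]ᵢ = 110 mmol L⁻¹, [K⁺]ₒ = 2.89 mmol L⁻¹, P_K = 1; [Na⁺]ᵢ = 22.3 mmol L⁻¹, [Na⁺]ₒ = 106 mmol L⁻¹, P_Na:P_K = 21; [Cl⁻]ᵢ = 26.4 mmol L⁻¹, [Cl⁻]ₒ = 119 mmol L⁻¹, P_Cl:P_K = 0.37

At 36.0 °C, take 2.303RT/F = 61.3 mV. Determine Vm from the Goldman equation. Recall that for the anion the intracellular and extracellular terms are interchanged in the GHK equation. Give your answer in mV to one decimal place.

34.1 mV

Vm = 61.3 · log₁₀[(Σ P·[cation]ₒ + Σ P·[anion]ᵢ) / (Σ P·[cation]ᵢ + Σ P·[anion]ₒ)]
Numerator = 1×2.89 + 21×106 + 0.37×26.4 = 2239
Denominator = 1×110 + 21×22.3 + 0.37×119 = 622.3
Vm = 61.3 · log₁₀(3.5972) = 61.3 × (0.5560) = 34.08 mV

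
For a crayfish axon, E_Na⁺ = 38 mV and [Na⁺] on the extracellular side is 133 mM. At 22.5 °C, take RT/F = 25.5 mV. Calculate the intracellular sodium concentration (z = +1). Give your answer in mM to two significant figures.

Nernst: E = (25.5/1) · ln([out]/[in]), so ln([out]/[in]) = 38.0 × 1 / 25.5 = 1.4902.
[out]/[in] = e^(1.4902) = 4.438.
[in] = 133 / 4.438 = 29.97 mM.

30 mM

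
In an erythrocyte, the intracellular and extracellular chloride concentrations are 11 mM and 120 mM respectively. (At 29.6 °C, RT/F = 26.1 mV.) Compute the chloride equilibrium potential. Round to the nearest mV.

E = (26.1/z) · ln([Cl⁻]_out/[Cl⁻]_in) with z = -1.
For an anion, dividing by z = -1 reverses the sign.
= (26.1/-1) · ln(120/11) = -26.10 · ln(10.91)
= -26.10 · (2.3896) = -62.37 mV

-62 mV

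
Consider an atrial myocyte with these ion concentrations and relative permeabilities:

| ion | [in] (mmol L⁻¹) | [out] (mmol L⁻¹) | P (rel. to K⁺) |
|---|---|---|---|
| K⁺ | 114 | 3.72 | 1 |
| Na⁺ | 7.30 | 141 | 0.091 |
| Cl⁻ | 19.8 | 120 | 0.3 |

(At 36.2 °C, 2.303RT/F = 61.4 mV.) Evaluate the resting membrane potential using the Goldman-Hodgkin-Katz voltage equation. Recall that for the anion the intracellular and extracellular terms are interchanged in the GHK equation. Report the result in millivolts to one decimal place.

Vm = 61.4 · log₁₀[(Σ P·[cation]ₒ + Σ P·[anion]ᵢ) / (Σ P·[cation]ᵢ + Σ P·[anion]ₒ)]
Numerator = 1×3.72 + 0.091×141 + 0.3×19.8 = 22.49
Denominator = 1×114 + 0.091×7.30 + 0.3×120 = 150.7
Vm = 61.4 · log₁₀(0.14928) = 61.4 × (-0.8260) = -50.72 mV

-50.7 mV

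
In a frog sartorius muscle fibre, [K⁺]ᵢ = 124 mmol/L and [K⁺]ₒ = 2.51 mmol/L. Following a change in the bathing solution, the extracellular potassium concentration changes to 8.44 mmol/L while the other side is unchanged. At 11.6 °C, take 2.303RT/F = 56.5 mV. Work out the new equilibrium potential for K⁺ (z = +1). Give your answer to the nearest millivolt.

After the shift: [K⁺]_out = 8.44, [K⁺]_in = 124 mmol/L.
E_new = (56.5/1)·log₁₀(8.44/124) = 56.50 · (-1.1671) = -65.94 mV

-66 mV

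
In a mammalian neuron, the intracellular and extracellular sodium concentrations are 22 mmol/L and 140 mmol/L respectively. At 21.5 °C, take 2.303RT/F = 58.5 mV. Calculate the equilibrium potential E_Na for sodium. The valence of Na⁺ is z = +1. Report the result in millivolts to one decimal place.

47.0 mV

E = (58.5/z) · log₁₀([Na⁺]_out/[Na⁺]_in) with z = +1.
= (58.5/1) · log₁₀(140/22) = 58.50 · log₁₀(6.364)
= 58.50 · (0.8037) = 47.02 mV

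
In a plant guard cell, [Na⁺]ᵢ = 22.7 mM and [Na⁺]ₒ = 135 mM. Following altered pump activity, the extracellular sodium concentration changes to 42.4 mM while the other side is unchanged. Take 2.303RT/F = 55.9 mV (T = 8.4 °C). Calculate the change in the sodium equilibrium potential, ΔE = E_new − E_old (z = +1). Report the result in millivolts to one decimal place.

E_old = (55.9/1)·log₁₀(135/22.7) = 43.28 mV
E_new = (55.9/1)·log₁₀(42.4/22.7) = 15.17 mV
ΔE = 15.17 − (43.28) = -28.12 mV

-28.1 mV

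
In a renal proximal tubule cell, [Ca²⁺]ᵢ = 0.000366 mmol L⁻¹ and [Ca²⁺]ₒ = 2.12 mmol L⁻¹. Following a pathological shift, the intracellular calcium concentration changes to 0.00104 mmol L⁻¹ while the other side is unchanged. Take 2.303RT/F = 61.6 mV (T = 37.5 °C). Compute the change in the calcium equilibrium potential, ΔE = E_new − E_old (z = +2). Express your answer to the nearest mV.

-14 mV

E_old = (61.6/2)·log₁₀(2.12/0.000366) = 115.90 mV
E_new = (61.6/2)·log₁₀(2.12/0.00104) = 101.93 mV
ΔE = 101.93 − (115.90) = -13.97 mV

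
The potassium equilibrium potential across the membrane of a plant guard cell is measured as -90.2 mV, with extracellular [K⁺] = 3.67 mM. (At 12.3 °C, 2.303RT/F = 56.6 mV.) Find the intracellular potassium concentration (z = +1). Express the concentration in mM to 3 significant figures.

Nernst: E = (56.6/1) · log₁₀([out]/[in]), so log₁₀([out]/[in]) = -90.2 × 1 / 56.6 = -1.5936.
[out]/[in] = 10^(-1.5936) = 0.02549.
[in] = 3.67 / 0.02549 = 144 mM.

144 mM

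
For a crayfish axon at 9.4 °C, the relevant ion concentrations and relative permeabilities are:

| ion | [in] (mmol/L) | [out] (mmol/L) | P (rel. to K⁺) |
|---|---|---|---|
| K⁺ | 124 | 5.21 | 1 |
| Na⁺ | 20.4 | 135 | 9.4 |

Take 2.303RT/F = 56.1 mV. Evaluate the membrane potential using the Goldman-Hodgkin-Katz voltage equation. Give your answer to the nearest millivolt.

34 mV

Vm = 56.1 · log₁₀[(Σ P·[cation]ₒ + Σ P·[anion]ᵢ) / (Σ P·[cation]ᵢ + Σ P·[anion]ₒ)]
Numerator = 1×5.21 + 9.4×135 = 1274
Denominator = 1×124 + 9.4×20.4 = 315.8
Vm = 56.1 · log₁₀(4.0354) = 56.1 × (0.6059) = 33.99 mV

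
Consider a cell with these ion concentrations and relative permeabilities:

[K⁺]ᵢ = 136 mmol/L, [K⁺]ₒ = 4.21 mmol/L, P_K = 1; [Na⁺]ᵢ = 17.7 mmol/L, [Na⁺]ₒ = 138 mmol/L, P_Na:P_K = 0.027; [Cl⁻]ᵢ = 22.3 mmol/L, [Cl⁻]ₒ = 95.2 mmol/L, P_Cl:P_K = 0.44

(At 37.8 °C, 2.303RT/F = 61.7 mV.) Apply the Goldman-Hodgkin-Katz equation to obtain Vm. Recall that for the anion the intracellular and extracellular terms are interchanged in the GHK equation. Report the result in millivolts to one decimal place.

-61.8 mV

Vm = 61.7 · log₁₀[(Σ P·[cation]ₒ + Σ P·[anion]ᵢ) / (Σ P·[cation]ᵢ + Σ P·[anion]ₒ)]
Numerator = 1×4.21 + 0.027×138 + 0.44×22.3 = 17.75
Denominator = 1×136 + 0.027×17.7 + 0.44×95.2 = 178.4
Vm = 61.7 · log₁₀(0.099503) = 61.7 × (-1.0022) = -61.83 mV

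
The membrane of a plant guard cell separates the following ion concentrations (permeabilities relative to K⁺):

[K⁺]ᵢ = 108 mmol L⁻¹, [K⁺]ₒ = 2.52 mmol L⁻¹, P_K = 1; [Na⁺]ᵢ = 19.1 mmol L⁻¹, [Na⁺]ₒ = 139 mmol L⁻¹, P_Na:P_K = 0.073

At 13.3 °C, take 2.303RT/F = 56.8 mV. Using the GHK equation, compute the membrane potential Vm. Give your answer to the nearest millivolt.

Vm = 56.8 · log₁₀[(Σ P·[cation]ₒ + Σ P·[anion]ᵢ) / (Σ P·[cation]ᵢ + Σ P·[anion]ₒ)]
Numerator = 1×2.52 + 0.073×139 = 12.67
Denominator = 1×108 + 0.073×19.1 = 109.4
Vm = 56.8 · log₁₀(0.11579) = 56.8 × (-0.9363) = -53.18 mV

-53 mV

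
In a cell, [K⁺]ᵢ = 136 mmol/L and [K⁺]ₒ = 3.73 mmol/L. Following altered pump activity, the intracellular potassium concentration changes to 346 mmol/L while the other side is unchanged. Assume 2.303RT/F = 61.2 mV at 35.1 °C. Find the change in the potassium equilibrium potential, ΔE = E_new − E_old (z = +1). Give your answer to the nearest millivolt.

E_old = (61.2/1)·log₁₀(3.73/136) = -95.58 mV
E_new = (61.2/1)·log₁₀(3.73/346) = -120.40 mV
ΔE = -120.40 − (-95.58) = -24.82 mV

-25 mV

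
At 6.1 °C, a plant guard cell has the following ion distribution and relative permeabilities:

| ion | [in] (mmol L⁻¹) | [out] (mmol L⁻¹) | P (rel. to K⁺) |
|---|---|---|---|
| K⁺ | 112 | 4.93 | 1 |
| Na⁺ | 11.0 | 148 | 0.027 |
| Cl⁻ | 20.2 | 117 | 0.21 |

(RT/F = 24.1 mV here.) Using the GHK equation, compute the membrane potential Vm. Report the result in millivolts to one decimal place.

Vm = 24.1 · ln[(Σ P·[cation]ₒ + Σ P·[anion]ᵢ) / (Σ P·[cation]ᵢ + Σ P·[anion]ₒ)]
Numerator = 1×4.93 + 0.027×148 + 0.21×20.2 = 13.17
Denominator = 1×112 + 0.027×11.0 + 0.21×117 = 136.9
Vm = 24.1 · ln(0.09621) = 24.1 × (-2.3412) = -56.42 mV

-56.4 mV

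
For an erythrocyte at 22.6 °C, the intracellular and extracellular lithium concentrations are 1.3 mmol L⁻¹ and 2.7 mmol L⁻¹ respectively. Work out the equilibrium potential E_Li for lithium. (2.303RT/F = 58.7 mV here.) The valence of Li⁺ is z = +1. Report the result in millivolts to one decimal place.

E = (58.7/z) · log₁₀([Li⁺]_out/[Li⁺]_in) with z = +1.
= (58.7/1) · log₁₀(2.7/1.3) = 58.70 · log₁₀(2.077)
= 58.70 · (0.3174) = 18.63 mV

18.6 mV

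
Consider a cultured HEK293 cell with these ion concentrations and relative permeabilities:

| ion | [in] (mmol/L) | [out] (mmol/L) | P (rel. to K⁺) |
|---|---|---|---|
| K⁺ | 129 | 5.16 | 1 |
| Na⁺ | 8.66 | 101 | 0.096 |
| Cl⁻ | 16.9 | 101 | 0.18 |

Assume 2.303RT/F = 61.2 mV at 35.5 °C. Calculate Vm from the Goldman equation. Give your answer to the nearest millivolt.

Vm = 61.2 · log₁₀[(Σ P·[cation]ₒ + Σ P·[anion]ᵢ) / (Σ P·[cation]ᵢ + Σ P·[anion]ₒ)]
Numerator = 1×5.16 + 0.096×101 + 0.18×16.9 = 17.9
Denominator = 1×129 + 0.096×8.66 + 0.18×101 = 148
Vm = 61.2 · log₁₀(0.12092) = 61.2 × (-0.9175) = -56.15 mV

-56 mV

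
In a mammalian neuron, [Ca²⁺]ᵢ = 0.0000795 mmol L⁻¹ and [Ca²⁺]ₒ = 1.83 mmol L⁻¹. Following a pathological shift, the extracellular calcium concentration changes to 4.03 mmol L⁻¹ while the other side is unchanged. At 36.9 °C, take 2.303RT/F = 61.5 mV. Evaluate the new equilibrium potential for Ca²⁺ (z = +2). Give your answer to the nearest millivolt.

145 mV

After the shift: [Ca²⁺]_out = 4.03, [Ca²⁺]_in = 0.0000795 mmol L⁻¹.
E_new = (61.5/2)·log₁₀(4.03/0.0000795) = 30.75 · (4.7049) = 144.68 mV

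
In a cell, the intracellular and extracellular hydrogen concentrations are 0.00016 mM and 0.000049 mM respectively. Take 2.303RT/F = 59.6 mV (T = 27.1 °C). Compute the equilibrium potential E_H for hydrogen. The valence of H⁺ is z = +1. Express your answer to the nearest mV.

E = (59.6/z) · log₁₀([H⁺]_out/[H⁺]_in) with z = +1.
= (59.6/1) · log₁₀(0.000049/0.00016) = 59.60 · log₁₀(0.3062)
= 59.60 · (-0.5139) = -30.63 mV

-31 mV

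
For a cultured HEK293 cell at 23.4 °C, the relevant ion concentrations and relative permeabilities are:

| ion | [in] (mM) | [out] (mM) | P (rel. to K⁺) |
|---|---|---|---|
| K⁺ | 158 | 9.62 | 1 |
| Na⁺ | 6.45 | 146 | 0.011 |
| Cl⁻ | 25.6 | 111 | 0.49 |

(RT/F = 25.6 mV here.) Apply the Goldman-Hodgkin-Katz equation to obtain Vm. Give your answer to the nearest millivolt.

Vm = 25.6 · ln[(Σ P·[cation]ₒ + Σ P·[anion]ᵢ) / (Σ P·[cation]ᵢ + Σ P·[anion]ₒ)]
Numerator = 1×9.62 + 0.011×146 + 0.49×25.6 = 23.77
Denominator = 1×158 + 0.011×6.45 + 0.49×111 = 212.5
Vm = 25.6 · ln(0.11188) = 25.6 × (-2.1903) = -56.07 mV

-56 mV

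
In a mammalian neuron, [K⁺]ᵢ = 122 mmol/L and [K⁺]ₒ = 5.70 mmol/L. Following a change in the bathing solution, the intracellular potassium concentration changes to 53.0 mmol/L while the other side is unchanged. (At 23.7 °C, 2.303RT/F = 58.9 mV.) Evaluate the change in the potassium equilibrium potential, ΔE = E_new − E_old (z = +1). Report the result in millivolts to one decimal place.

21.3 mV

E_old = (58.9/1)·log₁₀(5.70/122) = -78.37 mV
E_new = (58.9/1)·log₁₀(5.70/53.0) = -57.04 mV
ΔE = -57.04 − (-78.37) = 21.33 mV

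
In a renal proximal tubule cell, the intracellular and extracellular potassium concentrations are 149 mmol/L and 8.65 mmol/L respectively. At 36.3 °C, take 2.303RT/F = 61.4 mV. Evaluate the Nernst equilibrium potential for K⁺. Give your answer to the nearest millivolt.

E = (61.4/z) · log₁₀([K⁺]_out/[K⁺]_in) with z = +1.
= (61.4/1) · log₁₀(8.65/149) = 61.40 · log₁₀(0.05805)
= 61.40 · (-1.2362) = -75.90 mV

-76 mV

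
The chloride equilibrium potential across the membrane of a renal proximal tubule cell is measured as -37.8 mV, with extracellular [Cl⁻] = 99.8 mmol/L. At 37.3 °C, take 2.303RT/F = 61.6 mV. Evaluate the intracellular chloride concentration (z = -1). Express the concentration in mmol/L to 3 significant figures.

24.3 mmol/L

Nernst: E = (61.6/-1) · log₁₀([out]/[in]), so log₁₀([out]/[in]) = -37.8 × -1 / 61.6 = 0.6136.
[out]/[in] = 10^(0.6136) = 4.108.
[in] = 99.8 / 4.108 = 24.29 mmol/L.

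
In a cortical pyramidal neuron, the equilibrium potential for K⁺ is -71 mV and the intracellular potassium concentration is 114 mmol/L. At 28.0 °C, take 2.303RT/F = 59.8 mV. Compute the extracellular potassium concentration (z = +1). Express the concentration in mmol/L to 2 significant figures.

Nernst: E = (59.8/1) · log₁₀([out]/[in]), so log₁₀([out]/[in]) = -71.0 × 1 / 59.8 = -1.1873.
[out]/[in] = 10^(-1.1873) = 0.06497.
[out] = 0.06497 × 114 = 7.407 mmol/L.

7.4 mmol/L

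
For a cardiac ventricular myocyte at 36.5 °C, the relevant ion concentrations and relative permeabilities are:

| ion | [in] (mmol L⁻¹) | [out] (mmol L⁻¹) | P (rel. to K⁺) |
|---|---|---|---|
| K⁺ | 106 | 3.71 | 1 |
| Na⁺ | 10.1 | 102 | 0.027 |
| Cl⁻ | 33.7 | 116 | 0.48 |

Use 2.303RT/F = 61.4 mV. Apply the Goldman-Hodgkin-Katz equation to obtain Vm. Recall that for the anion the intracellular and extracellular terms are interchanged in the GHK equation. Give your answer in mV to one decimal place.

-52.5 mV

Vm = 61.4 · log₁₀[(Σ P·[cation]ₒ + Σ P·[anion]ᵢ) / (Σ P·[cation]ᵢ + Σ P·[anion]ₒ)]
Numerator = 1×3.71 + 0.027×102 + 0.48×33.7 = 22.64
Denominator = 1×106 + 0.027×10.1 + 0.48×116 = 162
Vm = 61.4 · log₁₀(0.13979) = 61.4 × (-0.8545) = -52.47 mV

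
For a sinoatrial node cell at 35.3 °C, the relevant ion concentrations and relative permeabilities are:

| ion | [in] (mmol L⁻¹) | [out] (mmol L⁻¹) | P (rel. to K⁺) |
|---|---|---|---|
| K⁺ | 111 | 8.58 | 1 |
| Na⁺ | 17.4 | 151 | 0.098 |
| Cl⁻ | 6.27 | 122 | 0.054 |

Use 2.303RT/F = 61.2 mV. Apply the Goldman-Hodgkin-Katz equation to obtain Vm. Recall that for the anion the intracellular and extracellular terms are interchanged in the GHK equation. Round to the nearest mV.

-43 mV

Vm = 61.2 · log₁₀[(Σ P·[cation]ₒ + Σ P·[anion]ᵢ) / (Σ P·[cation]ᵢ + Σ P·[anion]ₒ)]
Numerator = 1×8.58 + 0.098×151 + 0.054×6.27 = 23.72
Denominator = 1×111 + 0.098×17.4 + 0.054×122 = 119.3
Vm = 61.2 · log₁₀(0.19881) = 61.2 × (-0.7016) = -42.94 mV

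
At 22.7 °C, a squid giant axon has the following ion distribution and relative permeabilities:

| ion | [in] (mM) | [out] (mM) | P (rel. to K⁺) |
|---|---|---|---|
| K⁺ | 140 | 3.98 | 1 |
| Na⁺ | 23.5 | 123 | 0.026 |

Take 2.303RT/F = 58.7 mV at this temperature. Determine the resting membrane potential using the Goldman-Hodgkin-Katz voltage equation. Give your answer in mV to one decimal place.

Vm = 58.7 · log₁₀[(Σ P·[cation]ₒ + Σ P·[anion]ᵢ) / (Σ P·[cation]ᵢ + Σ P·[anion]ₒ)]
Numerator = 1×3.98 + 0.026×123 = 7.178
Denominator = 1×140 + 0.026×23.5 = 140.6
Vm = 58.7 · log₁₀(0.051049) = 58.7 × (-1.2920) = -75.84 mV

-75.8 mV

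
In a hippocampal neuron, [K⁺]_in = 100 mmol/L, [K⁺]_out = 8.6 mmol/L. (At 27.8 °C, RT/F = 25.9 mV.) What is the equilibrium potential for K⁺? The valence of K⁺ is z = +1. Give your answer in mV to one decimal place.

E = (25.9/z) · ln([K⁺]_out/[K⁺]_in) with z = +1.
= (25.9/1) · ln(8.6/100) = 25.90 · ln(0.086)
= 25.90 · (-2.4534) = -63.54 mV

-63.5 mV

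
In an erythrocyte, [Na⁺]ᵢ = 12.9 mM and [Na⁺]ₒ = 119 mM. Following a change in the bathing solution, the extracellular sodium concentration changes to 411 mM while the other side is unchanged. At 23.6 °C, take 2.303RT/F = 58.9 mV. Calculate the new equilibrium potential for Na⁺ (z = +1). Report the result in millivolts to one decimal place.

88.5 mV

After the shift: [Na⁺]_out = 411, [Na⁺]_in = 12.9 mM.
E_new = (58.9/1)·log₁₀(411/12.9) = 58.90 · (1.5033) = 88.54 mV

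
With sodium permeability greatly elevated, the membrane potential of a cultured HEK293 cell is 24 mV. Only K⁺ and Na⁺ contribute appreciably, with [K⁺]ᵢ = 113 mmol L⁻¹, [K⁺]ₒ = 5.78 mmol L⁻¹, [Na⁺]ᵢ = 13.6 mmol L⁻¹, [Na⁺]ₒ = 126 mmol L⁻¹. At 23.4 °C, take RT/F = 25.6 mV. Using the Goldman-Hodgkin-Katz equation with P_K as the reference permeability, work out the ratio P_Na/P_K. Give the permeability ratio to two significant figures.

Let α = P_Na/P_K. GHK: Vm = 25.6·ln[(Kₒ + α·Naₒ)/(Kᵢ + α·Naᵢ)].
e^(Vm/25.6) = e^(24.0/25.6) = 2.5536
So 2.5536·(Kᵢ + α·Naᵢ) = Kₒ + α·Naₒ → α = (2.5536·113.0 − 5.78) / (126.0 − 2.5536·13.6)
α = (288.6 − 5.78) / (126.0 − 34.73) = 282.8/91.27 = 3.098

3.1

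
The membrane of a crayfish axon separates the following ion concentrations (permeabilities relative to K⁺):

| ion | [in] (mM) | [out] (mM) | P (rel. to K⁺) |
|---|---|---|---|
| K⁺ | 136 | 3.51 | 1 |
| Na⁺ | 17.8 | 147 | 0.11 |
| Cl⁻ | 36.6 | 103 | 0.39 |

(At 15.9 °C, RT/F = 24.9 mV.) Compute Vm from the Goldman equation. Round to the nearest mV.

-41 mV

Vm = 24.9 · ln[(Σ P·[cation]ₒ + Σ P·[anion]ᵢ) / (Σ P·[cation]ᵢ + Σ P·[anion]ₒ)]
Numerator = 1×3.51 + 0.11×147 + 0.39×36.6 = 33.95
Denominator = 1×136 + 0.11×17.8 + 0.39×103 = 178.1
Vm = 24.9 · ln(0.19062) = 24.9 × (-1.6575) = -41.27 mV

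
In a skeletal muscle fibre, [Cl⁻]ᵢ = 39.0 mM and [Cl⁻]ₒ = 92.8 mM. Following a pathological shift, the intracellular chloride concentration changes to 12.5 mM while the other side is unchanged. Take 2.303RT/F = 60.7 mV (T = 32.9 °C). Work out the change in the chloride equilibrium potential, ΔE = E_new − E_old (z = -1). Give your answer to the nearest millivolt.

E_old = (60.7/-1)·log₁₀(92.8/39.0) = -22.85 mV
E_new = (60.7/-1)·log₁₀(92.8/12.5) = -52.85 mV
ΔE = -52.85 − (-22.85) = -30.00 mV

-30 mV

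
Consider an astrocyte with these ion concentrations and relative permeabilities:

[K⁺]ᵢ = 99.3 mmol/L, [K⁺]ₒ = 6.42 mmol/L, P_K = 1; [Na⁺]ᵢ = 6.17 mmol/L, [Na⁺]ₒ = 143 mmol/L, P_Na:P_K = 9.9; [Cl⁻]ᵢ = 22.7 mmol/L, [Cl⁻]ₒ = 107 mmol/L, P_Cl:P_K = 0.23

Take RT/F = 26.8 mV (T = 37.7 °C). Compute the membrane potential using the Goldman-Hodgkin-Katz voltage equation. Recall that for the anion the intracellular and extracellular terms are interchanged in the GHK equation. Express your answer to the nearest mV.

Vm = 26.8 · ln[(Σ P·[cation]ₒ + Σ P·[anion]ᵢ) / (Σ P·[cation]ᵢ + Σ P·[anion]ₒ)]
Numerator = 1×6.42 + 9.9×143 + 0.23×22.7 = 1427
Denominator = 1×99.3 + 9.9×6.17 + 0.23×107 = 185
Vm = 26.8 · ln(7.7156) = 26.8 × (2.0433) = 54.76 mV

55 mV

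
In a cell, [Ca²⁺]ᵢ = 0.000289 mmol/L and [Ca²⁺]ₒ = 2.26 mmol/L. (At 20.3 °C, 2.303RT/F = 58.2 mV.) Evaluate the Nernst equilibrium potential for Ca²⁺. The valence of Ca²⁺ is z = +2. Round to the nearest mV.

E = (58.2/z) · log₁₀([Ca²⁺]_out/[Ca²⁺]_in) with z = +2.
= (58.2/2) · log₁₀(2.26/0.000289) = 29.10 · log₁₀(7820)
= 29.10 · (3.8932) = 113.29 mV

113 mV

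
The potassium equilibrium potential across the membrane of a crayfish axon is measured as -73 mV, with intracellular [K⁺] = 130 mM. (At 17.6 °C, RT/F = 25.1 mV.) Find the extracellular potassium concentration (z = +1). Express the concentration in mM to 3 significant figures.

7.09 mM

Nernst: E = (25.1/1) · ln([out]/[in]), so ln([out]/[in]) = -73.0 × 1 / 25.1 = -2.9084.
[out]/[in] = e^(-2.9084) = 0.05456.
[out] = 0.05456 × 130 = 7.093 mM.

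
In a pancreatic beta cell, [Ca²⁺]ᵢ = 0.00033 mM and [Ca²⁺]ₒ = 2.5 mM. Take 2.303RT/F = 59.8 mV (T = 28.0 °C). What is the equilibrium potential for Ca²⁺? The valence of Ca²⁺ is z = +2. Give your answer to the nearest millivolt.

116 mV

E = (59.8/z) · log₁₀([Ca²⁺]_out/[Ca²⁺]_in) with z = +2.
= (59.8/2) · log₁₀(2.5/0.00033) = 29.90 · log₁₀(7576)
= 29.90 · (3.8794) = 115.99 mV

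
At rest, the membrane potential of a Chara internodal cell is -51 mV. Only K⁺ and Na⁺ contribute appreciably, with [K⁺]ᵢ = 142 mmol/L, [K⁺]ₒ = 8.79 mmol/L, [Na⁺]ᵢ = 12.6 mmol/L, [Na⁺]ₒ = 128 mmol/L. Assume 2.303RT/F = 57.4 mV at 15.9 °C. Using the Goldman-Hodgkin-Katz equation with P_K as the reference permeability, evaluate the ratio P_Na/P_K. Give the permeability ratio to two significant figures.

Let α = P_Na/P_K. GHK: Vm = 57.4·log₁₀[(Kₒ + α·Naₒ)/(Kᵢ + α·Naᵢ)].
10^(Vm/57.4) = 10^(-51.0/57.4) = 0.12927
So 0.12927·(Kᵢ + α·Naᵢ) = Kₒ + α·Naₒ → α = (0.12927·142.0 − 8.79) / (128.0 − 0.12927·12.6)
α = (18.36 − 8.79) / (128.0 − 1.629) = 9.566/126.4 = 0.0757

0.076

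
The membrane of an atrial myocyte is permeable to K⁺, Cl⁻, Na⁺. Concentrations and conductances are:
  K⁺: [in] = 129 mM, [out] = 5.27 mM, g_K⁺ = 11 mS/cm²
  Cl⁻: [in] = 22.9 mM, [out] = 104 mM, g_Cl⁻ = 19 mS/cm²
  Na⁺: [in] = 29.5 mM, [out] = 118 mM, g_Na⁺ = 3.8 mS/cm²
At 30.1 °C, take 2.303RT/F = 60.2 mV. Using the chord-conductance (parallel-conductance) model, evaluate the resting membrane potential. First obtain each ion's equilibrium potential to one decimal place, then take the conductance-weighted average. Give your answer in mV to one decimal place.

-45.4 mV

E_K⁺ = (60.2/1)·log₁₀(5.27/129) = -83.6 mV
E_Cl⁻ = (60.2/-1)·log₁₀(104/22.9) = -39.6 mV
E_Na⁺ = (60.2/1)·log₁₀(118/29.5) = 36.2 mV
Vm = (Σ gᵢEᵢ)/(Σ gᵢ) = (11·-83.6 + 19·-39.6 + 3.8·36.2) / (11 + 19 + 3.8)
= -1534.44 / 33.8 = -45.40 mV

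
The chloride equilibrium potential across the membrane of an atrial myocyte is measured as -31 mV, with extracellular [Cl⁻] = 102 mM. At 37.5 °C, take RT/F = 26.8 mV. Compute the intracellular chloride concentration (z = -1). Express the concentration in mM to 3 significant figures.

Nernst: E = (26.8/-1) · ln([out]/[in]), so ln([out]/[in]) = -31.0 × -1 / 26.8 = 1.1567.
[out]/[in] = e^(1.1567) = 3.179.
[in] = 102 / 3.179 = 32.08 mM.

32.1 mM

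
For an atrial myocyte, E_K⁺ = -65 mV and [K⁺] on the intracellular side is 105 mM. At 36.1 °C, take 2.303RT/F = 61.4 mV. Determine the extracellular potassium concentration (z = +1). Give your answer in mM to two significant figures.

9.2 mM

Nernst: E = (61.4/1) · log₁₀([out]/[in]), so log₁₀([out]/[in]) = -65.0 × 1 / 61.4 = -1.0586.
[out]/[in] = 10^(-1.0586) = 0.08737.
[out] = 0.08737 × 105 = 9.174 mM.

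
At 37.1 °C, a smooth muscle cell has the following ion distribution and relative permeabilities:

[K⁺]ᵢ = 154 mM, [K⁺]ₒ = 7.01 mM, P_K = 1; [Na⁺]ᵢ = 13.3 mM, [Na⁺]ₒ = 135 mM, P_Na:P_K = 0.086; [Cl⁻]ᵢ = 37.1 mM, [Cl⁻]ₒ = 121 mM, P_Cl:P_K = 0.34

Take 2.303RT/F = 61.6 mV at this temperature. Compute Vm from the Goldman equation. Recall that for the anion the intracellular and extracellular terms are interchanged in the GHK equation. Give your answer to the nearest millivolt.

Vm = 61.6 · log₁₀[(Σ P·[cation]ₒ + Σ P·[anion]ᵢ) / (Σ P·[cation]ᵢ + Σ P·[anion]ₒ)]
Numerator = 1×7.01 + 0.086×135 + 0.34×37.1 = 31.23
Denominator = 1×154 + 0.086×13.3 + 0.34×121 = 196.3
Vm = 61.6 · log₁₀(0.15913) = 61.6 × (-0.7983) = -49.17 mV

-49 mV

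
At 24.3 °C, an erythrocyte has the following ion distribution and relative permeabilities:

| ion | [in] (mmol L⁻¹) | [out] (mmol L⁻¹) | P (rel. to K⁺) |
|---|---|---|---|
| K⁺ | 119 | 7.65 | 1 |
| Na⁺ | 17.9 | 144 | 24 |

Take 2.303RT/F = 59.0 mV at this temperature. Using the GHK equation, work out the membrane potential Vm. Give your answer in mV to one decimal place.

47.2 mV

Vm = 59.0 · log₁₀[(Σ P·[cation]ₒ + Σ P·[anion]ᵢ) / (Σ P·[cation]ᵢ + Σ P·[anion]ₒ)]
Numerator = 1×7.65 + 24×144 = 3464
Denominator = 1×119 + 24×17.9 = 548.6
Vm = 59.0 · log₁₀(6.3136) = 59.0 × (0.8003) = 47.22 mV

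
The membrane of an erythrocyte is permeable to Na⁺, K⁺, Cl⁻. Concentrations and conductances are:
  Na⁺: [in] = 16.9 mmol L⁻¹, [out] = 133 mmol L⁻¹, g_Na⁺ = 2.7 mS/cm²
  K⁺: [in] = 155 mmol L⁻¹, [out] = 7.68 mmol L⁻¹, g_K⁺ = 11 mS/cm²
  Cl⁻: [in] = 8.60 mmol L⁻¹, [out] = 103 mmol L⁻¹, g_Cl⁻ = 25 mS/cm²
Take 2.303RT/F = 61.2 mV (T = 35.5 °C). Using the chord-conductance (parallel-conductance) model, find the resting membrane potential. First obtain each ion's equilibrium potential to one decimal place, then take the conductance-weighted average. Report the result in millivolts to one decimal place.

E_Na⁺ = (61.2/1)·log₁₀(133/16.9) = 54.8 mV
E_K⁺ = (61.2/1)·log₁₀(7.68/155) = -79.9 mV
E_Cl⁻ = (61.2/-1)·log₁₀(103/8.60) = -66.0 mV
Vm = (Σ gᵢEᵢ)/(Σ gᵢ) = (2.7·54.8 + 11·-79.9 + 25·-66.0) / (2.7 + 11 + 25)
= -2380.94 / 38.7 = -61.52 mV

-61.5 mV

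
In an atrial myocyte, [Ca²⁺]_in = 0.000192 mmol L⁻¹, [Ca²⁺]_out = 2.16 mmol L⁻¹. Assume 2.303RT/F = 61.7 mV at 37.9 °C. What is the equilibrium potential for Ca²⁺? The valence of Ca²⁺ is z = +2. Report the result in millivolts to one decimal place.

E = (61.7/z) · log₁₀([Ca²⁺]_out/[Ca²⁺]_in) with z = +2.
= (61.7/2) · log₁₀(2.16/0.000192) = 30.85 · log₁₀(1.125e+04)
= 30.85 · (4.0512) = 124.98 mV

125.0 mV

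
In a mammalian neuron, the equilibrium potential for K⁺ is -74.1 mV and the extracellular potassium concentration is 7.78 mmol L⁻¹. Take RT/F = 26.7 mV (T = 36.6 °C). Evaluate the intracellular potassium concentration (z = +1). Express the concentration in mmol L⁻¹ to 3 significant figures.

125 mmol L⁻¹

Nernst: E = (26.7/1) · ln([out]/[in]), so ln([out]/[in]) = -74.1 × 1 / 26.7 = -2.7753.
[out]/[in] = e^(-2.7753) = 0.06233.
[in] = 7.78 / 0.06233 = 124.8 mmol L⁻¹.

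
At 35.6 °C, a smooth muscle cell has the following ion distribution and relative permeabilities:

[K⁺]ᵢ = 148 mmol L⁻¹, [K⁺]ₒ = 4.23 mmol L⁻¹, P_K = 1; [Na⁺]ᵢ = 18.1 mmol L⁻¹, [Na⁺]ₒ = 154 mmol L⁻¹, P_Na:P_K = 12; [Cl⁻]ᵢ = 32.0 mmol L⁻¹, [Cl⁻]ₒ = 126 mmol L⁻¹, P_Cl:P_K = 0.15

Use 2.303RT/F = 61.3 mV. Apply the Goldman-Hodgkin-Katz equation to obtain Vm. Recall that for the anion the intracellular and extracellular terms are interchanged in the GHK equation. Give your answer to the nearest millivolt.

Vm = 61.3 · log₁₀[(Σ P·[cation]ₒ + Σ P·[anion]ᵢ) / (Σ P·[cation]ᵢ + Σ P·[anion]ₒ)]
Numerator = 1×4.23 + 12×154 + 0.15×32.0 = 1857
Denominator = 1×148 + 12×18.1 + 0.15×126 = 384.1
Vm = 61.3 · log₁₀(4.8348) = 61.3 × (0.6844) = 41.95 mV

42 mV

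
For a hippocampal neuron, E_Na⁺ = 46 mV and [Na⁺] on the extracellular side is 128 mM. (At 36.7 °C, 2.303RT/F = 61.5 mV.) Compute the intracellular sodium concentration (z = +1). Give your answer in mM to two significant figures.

23 mM

Nernst: E = (61.5/1) · log₁₀([out]/[in]), so log₁₀([out]/[in]) = 46.0 × 1 / 61.5 = 0.7480.
[out]/[in] = 10^(0.7480) = 5.597.
[in] = 128 / 5.597 = 22.87 mM.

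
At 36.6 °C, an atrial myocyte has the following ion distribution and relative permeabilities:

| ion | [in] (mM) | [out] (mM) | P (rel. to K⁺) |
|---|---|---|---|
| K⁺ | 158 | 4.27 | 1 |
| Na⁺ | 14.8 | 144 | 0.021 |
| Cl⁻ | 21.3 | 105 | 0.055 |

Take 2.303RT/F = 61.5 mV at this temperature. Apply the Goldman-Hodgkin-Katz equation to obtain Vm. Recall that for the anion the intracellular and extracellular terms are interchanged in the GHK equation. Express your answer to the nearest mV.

-79 mV

Vm = 61.5 · log₁₀[(Σ P·[cation]ₒ + Σ P·[anion]ᵢ) / (Σ P·[cation]ᵢ + Σ P·[anion]ₒ)]
Numerator = 1×4.27 + 0.021×144 + 0.055×21.3 = 8.465
Denominator = 1×158 + 0.021×14.8 + 0.055×105 = 164.1
Vm = 61.5 · log₁₀(0.051592) = 61.5 × (-1.2874) = -79.18 mV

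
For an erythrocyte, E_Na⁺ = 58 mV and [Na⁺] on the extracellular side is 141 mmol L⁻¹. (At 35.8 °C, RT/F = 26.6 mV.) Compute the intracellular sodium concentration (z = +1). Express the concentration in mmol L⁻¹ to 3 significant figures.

15.9 mmol L⁻¹

Nernst: E = (26.6/1) · ln([out]/[in]), so ln([out]/[in]) = 58.0 × 1 / 26.6 = 2.1805.
[out]/[in] = e^(2.1805) = 8.85.
[in] = 141 / 8.85 = 15.93 mmol L⁻¹.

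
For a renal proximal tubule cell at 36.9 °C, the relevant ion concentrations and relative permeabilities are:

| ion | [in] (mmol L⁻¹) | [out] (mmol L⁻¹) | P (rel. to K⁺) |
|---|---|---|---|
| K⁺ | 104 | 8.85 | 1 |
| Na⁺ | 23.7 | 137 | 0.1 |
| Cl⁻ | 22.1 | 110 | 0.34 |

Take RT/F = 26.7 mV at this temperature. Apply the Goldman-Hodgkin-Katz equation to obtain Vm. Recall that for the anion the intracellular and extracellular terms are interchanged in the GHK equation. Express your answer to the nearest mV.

-42 mV

Vm = 26.7 · ln[(Σ P·[cation]ₒ + Σ P·[anion]ᵢ) / (Σ P·[cation]ᵢ + Σ P·[anion]ₒ)]
Numerator = 1×8.85 + 0.1×137 + 0.34×22.1 = 30.06
Denominator = 1×104 + 0.1×23.7 + 0.34×110 = 143.8
Vm = 26.7 · ln(0.20911) = 26.7 × (-1.5649) = -41.78 mV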